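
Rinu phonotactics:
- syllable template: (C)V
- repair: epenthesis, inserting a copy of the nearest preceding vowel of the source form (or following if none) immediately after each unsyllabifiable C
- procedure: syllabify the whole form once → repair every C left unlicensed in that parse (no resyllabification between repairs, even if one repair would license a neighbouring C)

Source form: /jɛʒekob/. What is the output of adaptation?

Under (C)V, the unsyllabifiable consonants are /b/ (no codas are permitted; onsets are limited to one consonant).
Epenthesis after each stranded consonant: /b/ → /bo/.

jɛʒekobo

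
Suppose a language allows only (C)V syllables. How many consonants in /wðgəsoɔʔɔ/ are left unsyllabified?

The consonants /w/, /ð/ cannot be parsed into a legal (C)V syllable (no codas are permitted; onsets are limited to one consonant).

2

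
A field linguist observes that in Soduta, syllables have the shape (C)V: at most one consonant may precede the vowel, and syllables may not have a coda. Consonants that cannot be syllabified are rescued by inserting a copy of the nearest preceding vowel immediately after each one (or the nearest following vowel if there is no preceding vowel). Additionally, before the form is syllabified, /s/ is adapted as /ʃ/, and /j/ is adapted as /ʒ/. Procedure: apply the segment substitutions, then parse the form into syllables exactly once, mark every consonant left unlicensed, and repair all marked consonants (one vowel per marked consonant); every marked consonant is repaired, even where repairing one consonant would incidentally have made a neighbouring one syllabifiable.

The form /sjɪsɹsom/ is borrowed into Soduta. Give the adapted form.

Substitution: /s/ → /ʃ/, /j/ → /ʒ/, giving /ʃʒɪʃɹʃom/.
Under (C)V, the unsyllabifiable consonants are /ʃ/, /ʃ/, /ɹ/, /m/ (no codas are permitted; onsets are limited to one consonant).
Epenthesis after each stranded consonant: /ʃ/ → /ʃɪ/, /ʃ/ → /ʃɪ/, /ɹ/ → /ɹɪ/, /m/ → /mo/.

ʃɪʒɪʃɪɹɪʃomo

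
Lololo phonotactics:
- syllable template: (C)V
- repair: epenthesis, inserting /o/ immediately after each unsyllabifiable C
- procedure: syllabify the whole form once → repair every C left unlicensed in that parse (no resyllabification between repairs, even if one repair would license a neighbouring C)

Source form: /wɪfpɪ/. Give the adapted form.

The consonants /f/ cannot be parsed into a legal (C)V syllable (no codas are permitted; onsets are limited to one consonant).
Each unlicensed consonant becomes the onset of a new syllable: /f/ → /fo/.

wɪfopɪ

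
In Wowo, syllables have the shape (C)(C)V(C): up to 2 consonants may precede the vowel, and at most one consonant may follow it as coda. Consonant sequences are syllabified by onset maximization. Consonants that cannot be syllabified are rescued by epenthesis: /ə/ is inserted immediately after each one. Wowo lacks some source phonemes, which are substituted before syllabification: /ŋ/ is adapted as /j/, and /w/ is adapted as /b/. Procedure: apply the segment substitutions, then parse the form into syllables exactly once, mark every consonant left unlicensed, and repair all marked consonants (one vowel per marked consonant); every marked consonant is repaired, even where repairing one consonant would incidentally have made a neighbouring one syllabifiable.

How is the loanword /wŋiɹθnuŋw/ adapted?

Substitution: /w/ → /b/, /ŋ/ → /j/, giving /bjiɹθnujb/.
Under (C)(C)V(C), the unsyllabifiable consonants are /b/ (at most one coda consonant is licensed; onsets may contain at most 2 consonants).
Epenthesis after each stranded consonant: /b/ → /bə/.

bjiɹθnujbə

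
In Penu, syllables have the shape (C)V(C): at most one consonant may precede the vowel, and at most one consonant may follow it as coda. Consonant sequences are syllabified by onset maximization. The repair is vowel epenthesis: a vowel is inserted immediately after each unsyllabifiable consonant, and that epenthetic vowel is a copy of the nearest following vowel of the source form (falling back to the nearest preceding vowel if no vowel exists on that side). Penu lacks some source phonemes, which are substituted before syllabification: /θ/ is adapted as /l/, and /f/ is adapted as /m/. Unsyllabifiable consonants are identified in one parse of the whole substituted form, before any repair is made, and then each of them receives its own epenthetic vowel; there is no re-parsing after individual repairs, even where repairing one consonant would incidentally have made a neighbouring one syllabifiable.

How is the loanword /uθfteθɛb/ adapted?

Substitution: /θ/ → /l/, /f/ → /m/, giving /ulmtelɛb/.
Syllabifying with onset maximization leaves /m/ stranded (at most one coda consonant is licensed; onsets are limited to one consonant).
Each unlicensed consonant becomes the onset of a new syllable: /m/ → /me/.

ulmetelɛb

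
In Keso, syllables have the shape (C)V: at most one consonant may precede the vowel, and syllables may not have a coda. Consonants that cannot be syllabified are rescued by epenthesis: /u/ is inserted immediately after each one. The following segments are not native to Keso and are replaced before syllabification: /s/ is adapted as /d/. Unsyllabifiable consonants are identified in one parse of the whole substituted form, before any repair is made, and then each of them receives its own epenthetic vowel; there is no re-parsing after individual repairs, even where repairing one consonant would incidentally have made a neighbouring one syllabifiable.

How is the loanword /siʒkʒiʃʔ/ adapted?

diʒukuʒiʃuʔu

Substitution: /s/ → /d/, giving /diʒkʒiʃʔ/.
The consonants /ʒ/, /k/, /ʃ/, /ʔ/ cannot be parsed into a legal (C)V syllable (no codas are permitted; onsets are limited to one consonant).
Inserting the epenthetic vowel yields /ʒ/ → /ʒu/, /k/ → /ku/, /ʃ/ → /ʃu/, /ʔ/ → /ʔu/.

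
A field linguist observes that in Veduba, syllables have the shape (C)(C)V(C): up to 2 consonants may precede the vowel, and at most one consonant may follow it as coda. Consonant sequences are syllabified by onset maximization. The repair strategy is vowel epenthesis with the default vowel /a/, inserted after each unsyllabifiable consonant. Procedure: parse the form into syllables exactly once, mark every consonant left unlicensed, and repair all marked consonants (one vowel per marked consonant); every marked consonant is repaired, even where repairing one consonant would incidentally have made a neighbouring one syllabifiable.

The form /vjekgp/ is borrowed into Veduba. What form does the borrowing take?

vjekgapa

Under (C)(C)V(C), the unsyllabifiable consonants are /g/, /p/ (at most one coda consonant is licensed; onsets may contain at most 2 consonants).
Inserting the epenthetic vowel yields /g/ → /ga/, /p/ → /pa/.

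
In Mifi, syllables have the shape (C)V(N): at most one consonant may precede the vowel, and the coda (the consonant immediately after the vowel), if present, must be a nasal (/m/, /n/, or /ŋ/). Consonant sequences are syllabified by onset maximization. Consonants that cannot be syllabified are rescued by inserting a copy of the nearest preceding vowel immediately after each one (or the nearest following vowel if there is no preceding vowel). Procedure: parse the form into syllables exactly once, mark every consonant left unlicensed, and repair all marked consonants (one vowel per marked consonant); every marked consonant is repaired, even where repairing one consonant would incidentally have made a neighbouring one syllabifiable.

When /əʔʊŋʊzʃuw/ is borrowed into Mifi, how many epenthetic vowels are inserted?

The unsyllabifiable consonants are /z/, /w/; each receives one epenthetic vowel.

2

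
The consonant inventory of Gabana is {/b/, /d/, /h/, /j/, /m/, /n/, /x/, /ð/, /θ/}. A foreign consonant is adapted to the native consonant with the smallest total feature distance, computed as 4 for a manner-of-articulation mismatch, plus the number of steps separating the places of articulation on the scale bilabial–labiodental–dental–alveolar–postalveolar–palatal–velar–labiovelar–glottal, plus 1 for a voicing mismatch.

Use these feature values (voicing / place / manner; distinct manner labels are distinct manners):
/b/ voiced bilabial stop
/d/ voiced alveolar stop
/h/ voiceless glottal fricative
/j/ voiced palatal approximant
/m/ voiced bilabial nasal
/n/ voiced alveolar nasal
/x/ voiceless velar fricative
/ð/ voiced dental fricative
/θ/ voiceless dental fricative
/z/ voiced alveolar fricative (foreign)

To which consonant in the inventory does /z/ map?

ð

/ð/ is closest: same manner (fricative), place distance 1 (alveolar→dental), same voicing; total 1. Next closest is /θ/ at distance 2.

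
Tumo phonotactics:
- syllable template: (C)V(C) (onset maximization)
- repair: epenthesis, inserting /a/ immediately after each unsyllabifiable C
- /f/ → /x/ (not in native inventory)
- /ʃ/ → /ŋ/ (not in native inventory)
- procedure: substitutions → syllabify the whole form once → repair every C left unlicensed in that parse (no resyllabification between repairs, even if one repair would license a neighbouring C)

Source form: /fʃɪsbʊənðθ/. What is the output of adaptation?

xaŋɪsbʊənðaθa

Substitution: /f/ → /x/, /ʃ/ → /ŋ/, giving /xŋɪsbʊənðθ/.
Under (C)V(C), the unsyllabifiable consonants are /x/, /ð/, /θ/ (at most one coda consonant is licensed; onsets are limited to one consonant).
Each unlicensed consonant becomes the onset of a new syllable: /x/ → /xa/, /ð/ → /ða/, /θ/ → /θa/.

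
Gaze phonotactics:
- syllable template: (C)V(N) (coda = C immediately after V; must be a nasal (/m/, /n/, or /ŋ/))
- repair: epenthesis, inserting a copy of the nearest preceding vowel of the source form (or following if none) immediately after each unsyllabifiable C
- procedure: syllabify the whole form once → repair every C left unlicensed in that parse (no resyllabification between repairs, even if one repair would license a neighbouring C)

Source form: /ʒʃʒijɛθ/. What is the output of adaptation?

Under (C)V(N), the unsyllabifiable consonants are /ʒ/, /ʃ/, /θ/ (only a nasal (/m/, /n/, or /ŋ/) is licensed in coda position; onsets are limited to one consonant).
Each unlicensed consonant becomes the onset of a new syllable: /ʒ/ → /ʒi/, /ʃ/ → /ʃi/, /θ/ → /θɛ/.

ʒiʃiʒijɛθɛ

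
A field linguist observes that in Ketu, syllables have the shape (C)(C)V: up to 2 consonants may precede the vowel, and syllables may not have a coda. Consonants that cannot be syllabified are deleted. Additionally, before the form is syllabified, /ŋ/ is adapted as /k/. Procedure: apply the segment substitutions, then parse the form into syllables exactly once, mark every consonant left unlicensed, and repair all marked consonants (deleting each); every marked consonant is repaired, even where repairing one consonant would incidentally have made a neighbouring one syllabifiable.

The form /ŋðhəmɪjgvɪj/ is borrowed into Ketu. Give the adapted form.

Substitution: /ŋ/ → /k/, giving /kðhəmɪjgvɪj/.
Under (C)(C)V, the unsyllabifiable consonants are /k/, /j/, /j/ (no codas are permitted; onsets may contain at most 2 consonants).
Each unlicensed consonant is deleted: /k/, /j/, /j/.

ðhəmɪgvɪ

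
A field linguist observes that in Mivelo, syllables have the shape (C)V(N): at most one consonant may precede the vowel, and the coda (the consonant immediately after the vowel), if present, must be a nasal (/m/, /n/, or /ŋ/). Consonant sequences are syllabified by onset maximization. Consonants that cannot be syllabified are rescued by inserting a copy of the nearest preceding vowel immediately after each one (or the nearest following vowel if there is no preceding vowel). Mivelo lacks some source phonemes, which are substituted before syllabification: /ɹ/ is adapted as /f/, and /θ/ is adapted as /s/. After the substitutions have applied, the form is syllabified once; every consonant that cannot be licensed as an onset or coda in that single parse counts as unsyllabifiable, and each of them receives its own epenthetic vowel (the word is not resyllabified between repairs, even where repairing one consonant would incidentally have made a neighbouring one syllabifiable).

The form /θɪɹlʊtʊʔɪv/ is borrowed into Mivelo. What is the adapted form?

sɪfɪlʊtʊʔɪvɪ

Substitution: /θ/ → /s/, /ɹ/ → /f/, giving /sɪflʊtʊʔɪv/.
The consonants /f/, /v/ cannot be parsed into a legal (C)V(N) syllable (only a nasal (/m/, /n/, or /ŋ/) is licensed in coda position; onsets are limited to one consonant).
Inserting the epenthetic vowel yields /f/ → /fɪ/, /v/ → /vɪ/.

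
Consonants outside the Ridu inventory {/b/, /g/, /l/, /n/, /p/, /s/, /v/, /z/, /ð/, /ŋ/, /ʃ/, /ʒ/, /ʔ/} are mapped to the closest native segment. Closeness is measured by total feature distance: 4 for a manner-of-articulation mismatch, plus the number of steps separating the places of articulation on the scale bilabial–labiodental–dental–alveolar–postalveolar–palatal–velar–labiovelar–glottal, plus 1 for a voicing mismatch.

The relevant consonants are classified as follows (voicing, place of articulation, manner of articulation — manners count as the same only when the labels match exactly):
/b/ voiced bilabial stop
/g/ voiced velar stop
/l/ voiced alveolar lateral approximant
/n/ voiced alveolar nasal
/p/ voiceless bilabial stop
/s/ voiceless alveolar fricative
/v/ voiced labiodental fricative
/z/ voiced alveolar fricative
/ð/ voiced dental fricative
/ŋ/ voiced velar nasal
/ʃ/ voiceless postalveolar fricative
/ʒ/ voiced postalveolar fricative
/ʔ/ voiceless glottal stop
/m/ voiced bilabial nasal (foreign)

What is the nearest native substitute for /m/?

n

/n/ is closest: same manner (nasal), place distance 3 (bilabial→alveolar), same voicing; total 3. Next closest is /b/ at distance 4.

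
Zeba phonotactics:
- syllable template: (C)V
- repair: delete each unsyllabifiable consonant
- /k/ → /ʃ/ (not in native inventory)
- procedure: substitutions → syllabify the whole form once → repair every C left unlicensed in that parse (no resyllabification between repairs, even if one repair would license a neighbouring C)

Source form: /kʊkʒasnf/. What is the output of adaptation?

Substitution: /k/ → /ʃ/, giving /ʃʊʃʒasnf/.
Under (C)V, the unsyllabifiable consonants are /ʃ/, /s/, /n/, /f/ (no codas are permitted; onsets are limited to one consonant).
Each unlicensed consonant is deleted: /ʃ/, /s/, /n/, /f/.

ʃʊʒa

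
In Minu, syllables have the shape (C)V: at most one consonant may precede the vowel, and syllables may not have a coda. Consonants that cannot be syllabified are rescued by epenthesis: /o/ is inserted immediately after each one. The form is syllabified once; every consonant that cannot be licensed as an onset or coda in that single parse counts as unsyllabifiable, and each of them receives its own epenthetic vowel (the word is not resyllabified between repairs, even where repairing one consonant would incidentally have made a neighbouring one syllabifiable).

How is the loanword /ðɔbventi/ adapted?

Under (C)V, the unsyllabifiable consonants are /b/, /n/ (no codas are permitted; onsets are limited to one consonant).
Each unlicensed consonant becomes the onset of a new syllable: /b/ → /bo/, /n/ → /no/.

ðɔbovenoti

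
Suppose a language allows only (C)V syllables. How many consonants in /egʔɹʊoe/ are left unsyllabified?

The consonants /g/, /ʔ/ cannot be parsed into a legal (C)V syllable (no codas are permitted; onsets are limited to one consonant).

2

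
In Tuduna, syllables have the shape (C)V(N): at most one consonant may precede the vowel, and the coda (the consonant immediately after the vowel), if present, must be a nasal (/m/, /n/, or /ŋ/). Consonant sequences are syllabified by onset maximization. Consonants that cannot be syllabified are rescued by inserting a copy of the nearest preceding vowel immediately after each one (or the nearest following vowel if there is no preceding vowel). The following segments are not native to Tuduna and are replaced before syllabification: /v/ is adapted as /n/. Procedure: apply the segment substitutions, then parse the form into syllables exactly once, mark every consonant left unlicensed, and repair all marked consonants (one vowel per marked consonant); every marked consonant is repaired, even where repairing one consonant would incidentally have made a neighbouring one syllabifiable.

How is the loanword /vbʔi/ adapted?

nibiʔi

Substitution: /v/ → /n/, giving /nbʔi/.
Under (C)V(N), the unsyllabifiable consonants are /n/, /b/ (only a nasal (/m/, /n/, or /ŋ/) is licensed in coda position; onsets are limited to one consonant).
Each unlicensed consonant becomes the onset of a new syllable: /n/ → /ni/, /b/ → /bi/.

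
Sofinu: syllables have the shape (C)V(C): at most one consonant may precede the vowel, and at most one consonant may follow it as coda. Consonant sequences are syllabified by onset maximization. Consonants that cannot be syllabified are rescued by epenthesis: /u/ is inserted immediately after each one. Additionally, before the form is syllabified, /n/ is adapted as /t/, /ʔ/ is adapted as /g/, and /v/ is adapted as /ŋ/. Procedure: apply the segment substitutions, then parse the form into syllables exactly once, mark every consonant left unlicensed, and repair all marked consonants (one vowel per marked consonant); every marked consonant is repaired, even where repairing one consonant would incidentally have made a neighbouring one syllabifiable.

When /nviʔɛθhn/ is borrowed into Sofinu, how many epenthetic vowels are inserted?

3

After substitution the input is /tŋigɛθht/.
The unsyllabifiable consonants are /t/, /h/, /t/; each receives one epenthetic vowel.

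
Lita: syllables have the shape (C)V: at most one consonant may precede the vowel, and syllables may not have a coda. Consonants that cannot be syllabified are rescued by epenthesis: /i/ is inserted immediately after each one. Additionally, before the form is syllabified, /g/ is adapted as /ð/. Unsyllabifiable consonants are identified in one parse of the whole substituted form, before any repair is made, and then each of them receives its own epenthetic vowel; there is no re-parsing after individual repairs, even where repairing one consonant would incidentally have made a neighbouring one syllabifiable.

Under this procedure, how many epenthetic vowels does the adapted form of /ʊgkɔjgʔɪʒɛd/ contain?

4

After substitution the input is /ʊðkɔjðʔɪʒɛd/.
The unsyllabifiable consonants are /ð/, /j/, /ð/, /d/; each receives one epenthetic vowel.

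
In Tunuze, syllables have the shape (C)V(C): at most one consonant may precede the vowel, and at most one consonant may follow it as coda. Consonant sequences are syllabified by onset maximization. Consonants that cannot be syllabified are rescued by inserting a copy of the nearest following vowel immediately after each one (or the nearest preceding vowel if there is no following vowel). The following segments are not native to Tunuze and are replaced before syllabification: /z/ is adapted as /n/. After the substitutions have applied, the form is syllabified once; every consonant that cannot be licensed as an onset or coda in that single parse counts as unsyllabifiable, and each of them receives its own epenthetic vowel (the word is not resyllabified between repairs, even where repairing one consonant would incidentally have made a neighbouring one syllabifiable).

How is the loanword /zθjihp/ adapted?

Substitution: /z/ → /n/, giving /nθjihp/.
Syllabifying with onset maximization leaves /n/, /θ/, /p/ stranded (at most one coda consonant is licensed; onsets are limited to one consonant).
Inserting the epenthetic vowel yields /n/ → /ni/, /θ/ → /θi/, /p/ → /pi/.

niθijihpi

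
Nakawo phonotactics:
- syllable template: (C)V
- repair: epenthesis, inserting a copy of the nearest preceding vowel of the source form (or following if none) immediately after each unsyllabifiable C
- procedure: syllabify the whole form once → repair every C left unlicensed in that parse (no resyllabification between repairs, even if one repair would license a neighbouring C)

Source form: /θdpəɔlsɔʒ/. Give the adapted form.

θədəpəɔlɔsɔʒɔ

Under (C)V, the unsyllabifiable consonants are /θ/, /d/, /l/, /ʒ/ (no codas are permitted; onsets are limited to one consonant).
Inserting the epenthetic vowel yields /θ/ → /θə/, /d/ → /də/, /l/ → /lɔ/, /ʒ/ → /ʒɔ/.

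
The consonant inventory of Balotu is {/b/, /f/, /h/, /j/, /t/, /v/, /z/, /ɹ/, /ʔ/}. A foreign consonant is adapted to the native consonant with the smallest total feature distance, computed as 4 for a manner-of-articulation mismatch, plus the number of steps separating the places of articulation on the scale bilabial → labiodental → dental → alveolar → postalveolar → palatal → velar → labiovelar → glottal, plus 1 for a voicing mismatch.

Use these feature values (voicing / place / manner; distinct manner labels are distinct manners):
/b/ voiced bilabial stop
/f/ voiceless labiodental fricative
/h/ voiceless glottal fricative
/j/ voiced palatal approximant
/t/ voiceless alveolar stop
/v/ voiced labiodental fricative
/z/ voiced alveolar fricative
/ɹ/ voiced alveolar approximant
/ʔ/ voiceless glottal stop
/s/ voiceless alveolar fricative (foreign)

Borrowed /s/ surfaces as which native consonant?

/z/ is closest: same manner (fricative), place distance 0 (alveolar→alveolar), voicing differs (+1); total 1. Next closest is /f/ at distance 2.

z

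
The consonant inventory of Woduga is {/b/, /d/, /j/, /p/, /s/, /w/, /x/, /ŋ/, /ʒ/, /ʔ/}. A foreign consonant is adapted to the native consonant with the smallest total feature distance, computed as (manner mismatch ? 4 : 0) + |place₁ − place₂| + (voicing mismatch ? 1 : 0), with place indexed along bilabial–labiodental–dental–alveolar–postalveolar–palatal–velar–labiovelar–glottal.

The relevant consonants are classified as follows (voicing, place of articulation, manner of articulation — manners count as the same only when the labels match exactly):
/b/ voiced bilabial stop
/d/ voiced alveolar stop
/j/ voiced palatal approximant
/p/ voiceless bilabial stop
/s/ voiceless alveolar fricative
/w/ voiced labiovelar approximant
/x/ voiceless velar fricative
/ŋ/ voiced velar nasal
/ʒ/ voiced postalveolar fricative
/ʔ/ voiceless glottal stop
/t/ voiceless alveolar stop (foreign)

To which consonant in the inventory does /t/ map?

d

/d/ is closest: same manner (stop), place distance 0 (alveolar→alveolar), voicing differs (+1); total 1. Next closest is /p/ at distance 3.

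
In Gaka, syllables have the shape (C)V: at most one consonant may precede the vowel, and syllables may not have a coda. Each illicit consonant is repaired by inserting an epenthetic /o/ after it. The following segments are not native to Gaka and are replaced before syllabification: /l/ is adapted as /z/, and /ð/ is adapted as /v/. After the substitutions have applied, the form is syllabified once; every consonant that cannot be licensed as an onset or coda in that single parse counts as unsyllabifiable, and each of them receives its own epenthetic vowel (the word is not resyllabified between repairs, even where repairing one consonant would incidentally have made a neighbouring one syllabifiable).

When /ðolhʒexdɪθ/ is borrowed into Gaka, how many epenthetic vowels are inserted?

After substitution the input is /vozhʒexdɪθ/.
The unsyllabifiable consonants are /z/, /h/, /x/, /θ/; each receives one epenthetic vowel.

4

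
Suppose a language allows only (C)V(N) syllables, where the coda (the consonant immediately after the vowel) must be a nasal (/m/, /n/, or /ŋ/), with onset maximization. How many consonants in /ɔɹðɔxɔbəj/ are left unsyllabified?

2

The consonants /ɹ/, /j/ cannot be parsed into a legal (C)V(N) syllable (only a nasal (/m/, /n/, or /ŋ/) is licensed in coda position; onsets are limited to one consonant).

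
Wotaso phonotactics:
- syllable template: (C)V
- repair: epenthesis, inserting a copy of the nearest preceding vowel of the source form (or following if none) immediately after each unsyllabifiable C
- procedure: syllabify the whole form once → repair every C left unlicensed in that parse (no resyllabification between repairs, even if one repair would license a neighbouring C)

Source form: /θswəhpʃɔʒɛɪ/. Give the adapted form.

θəsəwəhəpəʃɔʒɛɪ

Under (C)V, the unsyllabifiable consonants are /θ/, /s/, /h/, /p/ (no codas are permitted; onsets are limited to one consonant).
Epenthesis after each stranded consonant: /θ/ → /θə/, /s/ → /sə/, /h/ → /hə/, /p/ → /pə/.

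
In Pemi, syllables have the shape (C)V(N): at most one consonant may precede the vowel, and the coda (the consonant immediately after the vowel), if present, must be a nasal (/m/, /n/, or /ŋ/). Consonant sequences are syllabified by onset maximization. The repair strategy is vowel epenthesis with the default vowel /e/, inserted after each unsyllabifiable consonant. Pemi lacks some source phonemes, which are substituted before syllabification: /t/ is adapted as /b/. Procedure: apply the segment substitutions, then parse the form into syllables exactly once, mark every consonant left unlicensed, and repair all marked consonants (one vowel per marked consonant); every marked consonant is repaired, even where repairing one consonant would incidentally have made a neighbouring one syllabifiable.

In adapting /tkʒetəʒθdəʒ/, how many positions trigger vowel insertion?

After substitution the input is /bkʒebəʒθdəʒ/.
The unsyllabifiable consonants are /b/, /k/, /ʒ/, /θ/, /ʒ/; each receives one epenthetic vowel.

5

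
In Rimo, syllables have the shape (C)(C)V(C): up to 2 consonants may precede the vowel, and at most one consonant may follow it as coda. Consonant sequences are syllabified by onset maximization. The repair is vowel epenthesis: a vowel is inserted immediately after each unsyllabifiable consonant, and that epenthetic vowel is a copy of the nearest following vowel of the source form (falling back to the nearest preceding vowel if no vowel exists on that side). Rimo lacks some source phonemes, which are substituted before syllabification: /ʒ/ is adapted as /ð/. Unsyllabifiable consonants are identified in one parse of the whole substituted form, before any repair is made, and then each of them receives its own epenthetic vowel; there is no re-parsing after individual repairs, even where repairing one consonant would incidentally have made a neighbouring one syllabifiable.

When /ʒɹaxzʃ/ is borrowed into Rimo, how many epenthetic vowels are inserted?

2

After substitution the input is /ðɹaxzʃ/.
The unsyllabifiable consonants are /z/, /ʃ/; each receives one epenthetic vowel.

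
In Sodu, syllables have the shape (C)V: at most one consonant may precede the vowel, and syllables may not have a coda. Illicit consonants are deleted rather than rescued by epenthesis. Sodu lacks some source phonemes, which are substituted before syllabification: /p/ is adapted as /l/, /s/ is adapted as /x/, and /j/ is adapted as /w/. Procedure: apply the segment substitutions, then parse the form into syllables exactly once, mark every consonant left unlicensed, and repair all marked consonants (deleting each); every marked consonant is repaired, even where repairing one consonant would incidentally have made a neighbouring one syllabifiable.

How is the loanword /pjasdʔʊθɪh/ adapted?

waʔʊθɪ

Substitution: /p/ → /l/, /j/ → /w/, /s/ → /x/, giving /lwaxdʔʊθɪh/.
Under (C)V, the unsyllabifiable consonants are /l/, /x/, /d/, /h/ (no codas are permitted; onsets are limited to one consonant).
Deleting the stranded consonants removes /l/, /x/, /d/, /h/.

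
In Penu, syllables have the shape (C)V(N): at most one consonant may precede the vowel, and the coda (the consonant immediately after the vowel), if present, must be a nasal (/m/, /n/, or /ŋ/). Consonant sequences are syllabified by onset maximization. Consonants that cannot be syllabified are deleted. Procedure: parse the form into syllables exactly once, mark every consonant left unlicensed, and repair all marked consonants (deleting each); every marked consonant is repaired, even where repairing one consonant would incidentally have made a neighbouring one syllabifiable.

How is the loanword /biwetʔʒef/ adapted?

biweʒe

Under (C)V(N), the unsyllabifiable consonants are /t/, /ʔ/, /f/ (only a nasal (/m/, /n/, or /ŋ/) is licensed in coda position; onsets are limited to one consonant).
Deletion applies to /t/, /ʔ/, /f/.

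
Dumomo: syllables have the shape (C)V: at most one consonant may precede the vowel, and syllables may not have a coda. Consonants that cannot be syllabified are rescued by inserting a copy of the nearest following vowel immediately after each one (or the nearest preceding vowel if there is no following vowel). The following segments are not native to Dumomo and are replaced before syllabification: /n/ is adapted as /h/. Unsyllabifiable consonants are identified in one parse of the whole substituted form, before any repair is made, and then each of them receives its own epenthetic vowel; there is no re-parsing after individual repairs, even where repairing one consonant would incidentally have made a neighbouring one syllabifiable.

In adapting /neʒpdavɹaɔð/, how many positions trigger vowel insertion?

4

After substitution the input is /heʒpdavɹaɔð/.
The unsyllabifiable consonants are /ʒ/, /p/, /v/, /ð/; each receives one epenthetic vowel.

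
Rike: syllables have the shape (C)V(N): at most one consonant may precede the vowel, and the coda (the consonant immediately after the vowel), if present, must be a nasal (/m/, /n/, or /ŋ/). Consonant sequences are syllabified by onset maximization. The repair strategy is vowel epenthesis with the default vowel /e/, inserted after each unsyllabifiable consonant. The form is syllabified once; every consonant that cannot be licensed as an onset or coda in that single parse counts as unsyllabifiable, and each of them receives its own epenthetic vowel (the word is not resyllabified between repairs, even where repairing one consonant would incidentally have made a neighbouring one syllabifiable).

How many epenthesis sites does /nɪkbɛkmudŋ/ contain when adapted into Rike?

4

The unsyllabifiable consonants are /k/, /k/, /d/, /ŋ/; each receives one epenthetic vowel.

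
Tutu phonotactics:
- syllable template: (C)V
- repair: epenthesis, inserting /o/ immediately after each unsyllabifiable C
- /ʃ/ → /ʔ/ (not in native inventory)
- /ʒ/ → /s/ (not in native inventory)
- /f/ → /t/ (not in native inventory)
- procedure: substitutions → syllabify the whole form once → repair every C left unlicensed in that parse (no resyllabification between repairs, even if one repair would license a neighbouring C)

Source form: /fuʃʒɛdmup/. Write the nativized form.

Substitution: /f/ → /t/, /ʃ/ → /ʔ/, /ʒ/ → /s/, giving /tuʔsɛdmup/.
Under (C)V, the unsyllabifiable consonants are /ʔ/, /d/, /p/ (no codas are permitted; onsets are limited to one consonant).
Each unlicensed consonant becomes the onset of a new syllable: /ʔ/ → /ʔo/, /d/ → /do/, /p/ → /po/.

tuʔosɛdomupo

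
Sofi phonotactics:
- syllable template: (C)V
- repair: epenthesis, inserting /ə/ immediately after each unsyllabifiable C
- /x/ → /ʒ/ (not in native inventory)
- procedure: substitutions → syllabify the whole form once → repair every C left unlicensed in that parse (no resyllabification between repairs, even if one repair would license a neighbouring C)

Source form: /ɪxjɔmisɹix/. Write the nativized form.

ɪʒəjɔmisəɹiʒə

Substitution: /x/ → /ʒ/, giving /ɪʒjɔmisɹiʒ/.
The consonants /ʒ/, /s/, /ʒ/ cannot be parsed into a legal (C)V syllable (no codas are permitted; onsets are limited to one consonant).
Epenthesis after each stranded consonant: /ʒ/ → /ʒə/, /s/ → /sə/, /ʒ/ → /ʒə/.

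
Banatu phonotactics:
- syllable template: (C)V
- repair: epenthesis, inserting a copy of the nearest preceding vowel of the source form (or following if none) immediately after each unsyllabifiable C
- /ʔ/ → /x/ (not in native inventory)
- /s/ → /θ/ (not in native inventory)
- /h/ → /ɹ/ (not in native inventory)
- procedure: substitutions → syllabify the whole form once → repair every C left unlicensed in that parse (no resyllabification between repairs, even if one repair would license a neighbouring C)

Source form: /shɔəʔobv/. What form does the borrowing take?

Substitution: /s/ → /θ/, /h/ → /ɹ/, /ʔ/ → /x/, giving /θɹɔəxobv/.
Under (C)V, the unsyllabifiable consonants are /θ/, /b/, /v/ (no codas are permitted; onsets are limited to one consonant).
Each unlicensed consonant becomes the onset of a new syllable: /θ/ → /θɔ/, /b/ → /bo/, /v/ → /vo/.

θɔɹɔəxobovo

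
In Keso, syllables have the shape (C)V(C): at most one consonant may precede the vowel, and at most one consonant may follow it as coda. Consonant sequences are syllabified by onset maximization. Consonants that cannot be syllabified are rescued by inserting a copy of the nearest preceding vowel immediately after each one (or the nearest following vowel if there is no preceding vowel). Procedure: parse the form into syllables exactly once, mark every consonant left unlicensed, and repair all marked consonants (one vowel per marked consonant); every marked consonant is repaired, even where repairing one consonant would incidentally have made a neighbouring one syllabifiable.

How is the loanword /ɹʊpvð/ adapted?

Syllabifying with onset maximization leaves /v/, /ð/ stranded (at most one coda consonant is licensed; onsets are limited to one consonant).
Inserting the epenthetic vowel yields /v/ → /vʊ/, /ð/ → /ðʊ/.

ɹʊpvʊðʊ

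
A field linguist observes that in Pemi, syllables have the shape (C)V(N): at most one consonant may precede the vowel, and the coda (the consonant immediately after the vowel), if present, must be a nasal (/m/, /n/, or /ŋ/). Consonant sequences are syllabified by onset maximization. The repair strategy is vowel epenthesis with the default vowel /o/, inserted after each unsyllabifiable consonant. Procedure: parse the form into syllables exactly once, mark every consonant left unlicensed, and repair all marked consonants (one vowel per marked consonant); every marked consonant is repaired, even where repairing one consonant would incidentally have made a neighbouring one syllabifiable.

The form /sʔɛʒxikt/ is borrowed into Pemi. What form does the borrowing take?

soʔɛʒoxikoto

Under (C)V(N), the unsyllabifiable consonants are /s/, /ʒ/, /k/, /t/ (only a nasal (/m/, /n/, or /ŋ/) is licensed in coda position; onsets are limited to one consonant).
Inserting the epenthetic vowel yields /s/ → /so/, /ʒ/ → /ʒo/, /k/ → /ko/, /t/ → /to/.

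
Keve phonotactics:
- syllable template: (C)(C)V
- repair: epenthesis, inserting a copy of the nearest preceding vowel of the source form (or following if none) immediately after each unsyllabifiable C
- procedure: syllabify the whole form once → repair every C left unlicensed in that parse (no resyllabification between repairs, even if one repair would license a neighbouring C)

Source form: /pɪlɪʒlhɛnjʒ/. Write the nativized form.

Syllabifying with onset maximization leaves /ʒ/, /n/, /j/, /ʒ/ stranded (no codas are permitted; onsets may contain at most 2 consonants).
Inserting the epenthetic vowel yields /ʒ/ → /ʒɪ/, /n/ → /nɛ/, /j/ → /jɛ/, /ʒ/ → /ʒɛ/.

pɪlɪʒɪlhɛnɛjɛʒɛ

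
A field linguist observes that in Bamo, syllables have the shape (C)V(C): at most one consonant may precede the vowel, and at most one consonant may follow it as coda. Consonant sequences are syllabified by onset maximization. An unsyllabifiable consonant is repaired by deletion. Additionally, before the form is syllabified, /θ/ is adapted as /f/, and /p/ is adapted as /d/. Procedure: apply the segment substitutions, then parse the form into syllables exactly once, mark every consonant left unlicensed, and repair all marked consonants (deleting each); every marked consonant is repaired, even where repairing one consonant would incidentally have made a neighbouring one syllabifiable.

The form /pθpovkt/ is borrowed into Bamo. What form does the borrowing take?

Substitution: /p/ → /d/, /θ/ → /f/, giving /dfdovkt/.
Under (C)V(C), the unsyllabifiable consonants are /d/, /f/, /k/, /t/ (at most one coda consonant is licensed; onsets are limited to one consonant).
Deleting the stranded consonants removes /d/, /f/, /k/, /t/.

dov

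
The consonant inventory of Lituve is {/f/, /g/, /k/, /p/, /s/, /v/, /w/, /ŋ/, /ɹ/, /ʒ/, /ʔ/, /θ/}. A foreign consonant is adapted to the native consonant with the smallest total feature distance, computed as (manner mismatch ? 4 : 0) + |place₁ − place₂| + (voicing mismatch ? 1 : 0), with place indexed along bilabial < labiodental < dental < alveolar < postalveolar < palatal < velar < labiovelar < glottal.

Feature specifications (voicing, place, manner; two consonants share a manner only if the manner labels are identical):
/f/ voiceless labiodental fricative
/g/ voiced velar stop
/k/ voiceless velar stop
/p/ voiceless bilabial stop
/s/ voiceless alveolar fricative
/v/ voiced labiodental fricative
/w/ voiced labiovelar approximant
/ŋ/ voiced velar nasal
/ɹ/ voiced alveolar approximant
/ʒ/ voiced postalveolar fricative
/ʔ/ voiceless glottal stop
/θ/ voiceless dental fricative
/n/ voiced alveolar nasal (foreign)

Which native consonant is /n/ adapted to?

ŋ

/ŋ/ is closest: same manner (nasal), place distance 3 (alveolar→velar), same voicing; total 3. Next closest is /ɹ/ at distance 4.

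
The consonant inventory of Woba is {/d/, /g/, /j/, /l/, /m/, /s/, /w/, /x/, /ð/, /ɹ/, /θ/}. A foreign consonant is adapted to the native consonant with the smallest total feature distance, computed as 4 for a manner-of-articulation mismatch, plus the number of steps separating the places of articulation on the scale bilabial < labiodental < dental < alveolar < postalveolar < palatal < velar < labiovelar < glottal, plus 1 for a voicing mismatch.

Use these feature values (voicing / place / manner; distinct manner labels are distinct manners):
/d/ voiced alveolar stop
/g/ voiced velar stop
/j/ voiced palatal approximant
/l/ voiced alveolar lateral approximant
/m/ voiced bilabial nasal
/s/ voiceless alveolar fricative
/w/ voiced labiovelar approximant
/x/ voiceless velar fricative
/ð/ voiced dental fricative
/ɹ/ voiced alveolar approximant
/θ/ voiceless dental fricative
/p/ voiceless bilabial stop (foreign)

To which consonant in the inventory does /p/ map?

d

/d/ is closest: same manner (stop), place distance 3 (bilabial→alveolar), voicing differs (+1); total 4. Next closest is /m/ at distance 5.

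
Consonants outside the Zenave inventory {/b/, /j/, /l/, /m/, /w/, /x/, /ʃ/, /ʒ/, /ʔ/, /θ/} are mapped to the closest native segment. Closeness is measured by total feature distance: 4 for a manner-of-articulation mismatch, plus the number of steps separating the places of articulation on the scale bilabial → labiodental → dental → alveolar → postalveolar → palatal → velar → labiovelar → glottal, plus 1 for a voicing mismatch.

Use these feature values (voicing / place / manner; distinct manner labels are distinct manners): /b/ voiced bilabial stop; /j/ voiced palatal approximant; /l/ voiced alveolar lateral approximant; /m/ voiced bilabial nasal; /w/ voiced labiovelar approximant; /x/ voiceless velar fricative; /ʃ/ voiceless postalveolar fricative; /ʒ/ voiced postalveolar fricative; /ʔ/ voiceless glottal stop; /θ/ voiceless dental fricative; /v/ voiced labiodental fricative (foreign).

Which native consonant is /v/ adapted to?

/θ/ is closest: same manner (fricative), place distance 1 (labiodental→dental), voicing differs (+1); total 2. Next closest is /ʒ/ at distance 3.

θ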